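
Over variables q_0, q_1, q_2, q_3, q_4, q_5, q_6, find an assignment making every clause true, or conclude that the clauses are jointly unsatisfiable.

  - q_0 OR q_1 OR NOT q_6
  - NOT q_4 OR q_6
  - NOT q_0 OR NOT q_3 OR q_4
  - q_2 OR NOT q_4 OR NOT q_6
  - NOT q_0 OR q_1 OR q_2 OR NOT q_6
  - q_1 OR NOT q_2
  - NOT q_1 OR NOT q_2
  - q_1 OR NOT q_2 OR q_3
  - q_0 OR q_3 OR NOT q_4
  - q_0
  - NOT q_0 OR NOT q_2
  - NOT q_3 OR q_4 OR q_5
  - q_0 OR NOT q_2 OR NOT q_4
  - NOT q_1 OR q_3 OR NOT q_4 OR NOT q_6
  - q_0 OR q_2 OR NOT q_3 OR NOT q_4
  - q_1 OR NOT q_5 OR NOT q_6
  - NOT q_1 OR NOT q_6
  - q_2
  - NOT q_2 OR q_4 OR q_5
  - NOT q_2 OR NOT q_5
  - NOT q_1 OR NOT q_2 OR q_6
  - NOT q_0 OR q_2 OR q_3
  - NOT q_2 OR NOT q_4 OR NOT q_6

The formula is unsatisfiable.

Case q_0 = True:
  (NOT q_0 OR NOT q_2) forces q_2 = False.
  Clause (q_2) is falsified — contradiction.
Case q_0 = False:
  Clause (q_0) is falsified — contradiction.
Both cases fail, so the formula is unsatisfiable.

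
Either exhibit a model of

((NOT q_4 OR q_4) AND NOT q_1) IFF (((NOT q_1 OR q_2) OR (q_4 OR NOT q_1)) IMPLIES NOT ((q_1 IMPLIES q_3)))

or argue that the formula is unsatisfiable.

q_1: True, q_2: False, q_3: True, q_4: True

  ((NOT q_4 OR q_4) AND NOT q_1) IFF (((NOT q_1 OR q_2) OR (q_4 OR NOT q_1)) IMPLIES NOT ((q_1 IMPLIES q_3))) = True
    (NOT q_4 OR q_4) AND NOT q_1 = False
      NOT q_4 OR q_4 = True
        NOT q_4 = False
      NOT q_1 = False
    ((NOT q_1 OR q_2) OR (q_4 OR NOT q_1)) IMPLIES NOT ((q_1 IMPLIES q_3)) = False
      (NOT q_1 OR q_2) OR (q_4 OR NOT q_1) = True
        NOT q_1 OR q_2 = False
          NOT q_1 = False
        q_4 OR NOT q_1 = True
          NOT q_1 = False
      NOT ((q_1 IMPLIES q_3)) = False
        q_1 IMPLIES q_3 = True
The formula evaluates to True.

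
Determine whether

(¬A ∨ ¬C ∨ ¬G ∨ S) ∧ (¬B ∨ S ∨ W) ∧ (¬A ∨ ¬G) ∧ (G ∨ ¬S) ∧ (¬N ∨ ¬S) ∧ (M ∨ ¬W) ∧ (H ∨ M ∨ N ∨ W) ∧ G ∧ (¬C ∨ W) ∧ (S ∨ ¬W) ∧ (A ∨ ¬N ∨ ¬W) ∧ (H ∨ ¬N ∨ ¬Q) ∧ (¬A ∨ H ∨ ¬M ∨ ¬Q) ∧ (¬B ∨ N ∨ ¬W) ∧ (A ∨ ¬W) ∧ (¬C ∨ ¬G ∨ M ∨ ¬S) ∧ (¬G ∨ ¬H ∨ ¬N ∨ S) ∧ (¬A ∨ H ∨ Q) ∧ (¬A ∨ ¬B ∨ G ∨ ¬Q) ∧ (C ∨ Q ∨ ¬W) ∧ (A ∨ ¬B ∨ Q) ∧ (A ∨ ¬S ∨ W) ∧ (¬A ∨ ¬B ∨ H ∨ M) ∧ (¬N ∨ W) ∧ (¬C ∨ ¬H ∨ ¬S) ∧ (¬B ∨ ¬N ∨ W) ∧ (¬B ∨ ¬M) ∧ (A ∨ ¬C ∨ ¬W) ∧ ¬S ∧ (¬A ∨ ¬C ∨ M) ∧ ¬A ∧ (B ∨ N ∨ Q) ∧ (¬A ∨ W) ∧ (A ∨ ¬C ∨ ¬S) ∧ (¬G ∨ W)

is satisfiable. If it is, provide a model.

Unsatisfiable — no assignment works.

Case A = True:
  Clause (¬A) is falsified — contradiction.
Case A = False:
  (G) forces G = True.
  (A ∨ ¬W) forces W = False.
  Clause (¬G ∨ W) is falsified — contradiction.
Both cases fail, so the formula is unsatisfiable.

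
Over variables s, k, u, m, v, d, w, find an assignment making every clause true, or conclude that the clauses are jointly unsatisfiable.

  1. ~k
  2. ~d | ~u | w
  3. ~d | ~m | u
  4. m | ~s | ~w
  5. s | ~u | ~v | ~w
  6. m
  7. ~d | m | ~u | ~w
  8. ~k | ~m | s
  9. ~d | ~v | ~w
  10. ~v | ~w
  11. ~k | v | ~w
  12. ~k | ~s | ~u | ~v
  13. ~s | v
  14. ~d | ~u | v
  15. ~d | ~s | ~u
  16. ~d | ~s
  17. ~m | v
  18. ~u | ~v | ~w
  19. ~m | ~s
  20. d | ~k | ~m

s = False, k = False, u = False, m = True, v = True, d = False, w = False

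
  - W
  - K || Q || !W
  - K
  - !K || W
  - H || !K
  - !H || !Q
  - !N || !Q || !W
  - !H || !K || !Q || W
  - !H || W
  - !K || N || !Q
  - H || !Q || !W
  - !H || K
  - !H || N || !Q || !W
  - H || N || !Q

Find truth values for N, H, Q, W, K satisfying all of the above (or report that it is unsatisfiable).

Unit clause (W) forces W = True.
Unit clause (K) forces K = True.
In (H || !K) only H is left, so H = True.
In (!H || !Q) only !Q is left, so Q = False.
Set N = False.
All clauses satisfied.

N: False, H: True, Q: False, W: True, K: True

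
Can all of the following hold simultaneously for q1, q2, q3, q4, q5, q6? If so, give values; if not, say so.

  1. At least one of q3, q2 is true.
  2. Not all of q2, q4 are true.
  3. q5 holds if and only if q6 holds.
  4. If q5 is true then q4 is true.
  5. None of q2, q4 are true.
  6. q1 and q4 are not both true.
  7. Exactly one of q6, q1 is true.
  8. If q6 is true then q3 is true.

q1 = True, q2 = False, q3 = True, q4 = False, q5 = False, q6 = False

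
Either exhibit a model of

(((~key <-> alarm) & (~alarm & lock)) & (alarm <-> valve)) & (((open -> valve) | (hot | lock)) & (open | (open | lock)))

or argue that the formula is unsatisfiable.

open = True; key = True; valve = False; lock = True; hot = True; alarm = False

  ((~key <-> alarm) & (~alarm & lock)) & (alarm <-> valve) = True
    (~key <-> alarm) & (~alarm & lock) = True
      ~key <-> alarm = True
        ~key = False
      ~alarm & lock = True
        ~alarm = True
    alarm <-> valve = True
  ((open -> valve) | (hot | lock)) & (open | (open | lock)) = True
    (open -> valve) | (hot | lock) = True
      open -> valve = False
      hot | lock = True
    open | (open | lock) = True
      open | lock = True
Both conjuncts True, so the formula holds.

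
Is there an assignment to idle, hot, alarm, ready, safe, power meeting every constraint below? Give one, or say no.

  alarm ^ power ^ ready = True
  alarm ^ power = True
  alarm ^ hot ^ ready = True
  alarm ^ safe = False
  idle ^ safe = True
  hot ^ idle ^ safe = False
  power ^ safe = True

idle=T, hot=T, alarm=F, ready=F, safe=F, power=T

alarm ^ power ^ ready = F ^ T ^ F = True ✓
alarm ^ power = F ^ T = True ✓
alarm ^ hot ^ ready = F ^ T ^ F = True ✓
alarm ^ safe = F ^ F = False ✓
idle ^ safe = T ^ F = True ✓
hot ^ idle ^ safe = T ^ T ^ F = False ✓
power ^ safe = T ^ F = True ✓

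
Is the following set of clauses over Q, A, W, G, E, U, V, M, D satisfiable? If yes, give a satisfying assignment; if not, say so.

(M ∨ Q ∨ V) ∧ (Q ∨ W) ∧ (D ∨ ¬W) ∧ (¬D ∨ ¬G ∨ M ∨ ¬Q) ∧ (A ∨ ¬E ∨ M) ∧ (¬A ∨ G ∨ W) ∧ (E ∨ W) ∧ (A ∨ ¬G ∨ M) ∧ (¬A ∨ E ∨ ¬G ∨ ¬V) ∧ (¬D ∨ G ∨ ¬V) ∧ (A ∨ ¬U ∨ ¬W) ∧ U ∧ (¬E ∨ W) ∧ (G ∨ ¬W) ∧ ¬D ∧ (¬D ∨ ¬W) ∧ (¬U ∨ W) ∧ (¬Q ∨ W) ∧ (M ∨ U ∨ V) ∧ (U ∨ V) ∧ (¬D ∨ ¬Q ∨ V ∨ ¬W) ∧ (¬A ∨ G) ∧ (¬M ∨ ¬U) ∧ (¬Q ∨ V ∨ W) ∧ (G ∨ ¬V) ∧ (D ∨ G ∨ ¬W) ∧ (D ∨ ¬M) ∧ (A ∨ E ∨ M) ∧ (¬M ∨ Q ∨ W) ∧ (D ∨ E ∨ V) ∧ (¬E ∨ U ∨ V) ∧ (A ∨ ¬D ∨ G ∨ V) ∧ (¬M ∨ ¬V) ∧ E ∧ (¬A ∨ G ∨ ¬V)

Unsatisfiable

Case W = True:
  (D ∨ ¬W) forces D = True.
  Clause (¬D) is falsified — contradiction.
Case W = False:
  (Q ∨ W) forces Q = True.
  Clause (¬Q ∨ W) is falsified — contradiction.
Both cases fail, so the formula is unsatisfiable.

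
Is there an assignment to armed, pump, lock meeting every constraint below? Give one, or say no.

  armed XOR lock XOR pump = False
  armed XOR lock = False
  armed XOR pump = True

armed = True, pump = False, lock = True

armed XOR lock XOR pump = T XOR T XOR F = False ✓
armed XOR lock = T XOR T = False ✓
armed XOR pump = T XOR F = True ✓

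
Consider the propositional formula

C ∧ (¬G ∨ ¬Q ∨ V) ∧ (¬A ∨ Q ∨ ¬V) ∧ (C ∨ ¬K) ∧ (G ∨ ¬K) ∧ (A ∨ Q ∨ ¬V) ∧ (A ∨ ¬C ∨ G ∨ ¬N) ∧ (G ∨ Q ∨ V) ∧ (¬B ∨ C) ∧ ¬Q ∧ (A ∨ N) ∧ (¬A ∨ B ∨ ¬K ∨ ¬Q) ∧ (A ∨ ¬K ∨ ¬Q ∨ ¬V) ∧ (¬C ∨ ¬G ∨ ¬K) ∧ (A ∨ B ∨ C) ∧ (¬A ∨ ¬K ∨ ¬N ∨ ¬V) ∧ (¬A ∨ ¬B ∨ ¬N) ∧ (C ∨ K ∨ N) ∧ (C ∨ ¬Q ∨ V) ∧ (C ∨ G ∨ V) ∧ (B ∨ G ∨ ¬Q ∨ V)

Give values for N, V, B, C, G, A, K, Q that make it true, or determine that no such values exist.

N: True, V: False, B: False, C: True, G: True, A: True, K: False, Q: False

Unit clause (C) forces C = True.
Unit clause (¬Q) forces Q = False.
Set N = True.
Try V = True:
  (¬A ∨ Q ∨ ¬V) forces A = False.
  clause (A ∨ Q ∨ ¬V) is falsified — backtrack.
So V = False.
  then (G ∨ Q ∨ V) forces G = True.
  then (¬C ∨ ¬G ∨ ¬K) forces K = False.
Set B = False.
Set A = True.
All clauses satisfied.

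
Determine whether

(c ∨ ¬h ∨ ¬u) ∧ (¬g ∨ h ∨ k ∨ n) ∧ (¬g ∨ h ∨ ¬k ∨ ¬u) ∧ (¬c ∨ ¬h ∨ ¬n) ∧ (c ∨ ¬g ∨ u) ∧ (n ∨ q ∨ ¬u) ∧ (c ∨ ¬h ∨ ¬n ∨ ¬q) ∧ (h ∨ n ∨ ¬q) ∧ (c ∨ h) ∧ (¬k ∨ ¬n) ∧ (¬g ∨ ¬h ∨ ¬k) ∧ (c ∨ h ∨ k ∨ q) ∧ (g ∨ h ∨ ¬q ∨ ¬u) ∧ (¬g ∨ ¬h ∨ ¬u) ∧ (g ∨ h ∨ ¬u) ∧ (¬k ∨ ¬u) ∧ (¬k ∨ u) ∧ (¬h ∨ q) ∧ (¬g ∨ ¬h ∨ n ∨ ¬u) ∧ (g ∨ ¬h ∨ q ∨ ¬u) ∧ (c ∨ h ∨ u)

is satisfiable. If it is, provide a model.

Set h = True.
  then (¬h ∨ q) forces q = True.
Set c = True.
  then (¬c ∨ ¬h ∨ ¬n) forces n = False.
Set g = True.
  then (¬g ∨ ¬h ∨ ¬k) forces k = False.
  then (¬g ∨ ¬h ∨ ¬u) forces u = False.
All clauses satisfied.

h: True; c: True; g: True; k: False; u: False; q: True; n: False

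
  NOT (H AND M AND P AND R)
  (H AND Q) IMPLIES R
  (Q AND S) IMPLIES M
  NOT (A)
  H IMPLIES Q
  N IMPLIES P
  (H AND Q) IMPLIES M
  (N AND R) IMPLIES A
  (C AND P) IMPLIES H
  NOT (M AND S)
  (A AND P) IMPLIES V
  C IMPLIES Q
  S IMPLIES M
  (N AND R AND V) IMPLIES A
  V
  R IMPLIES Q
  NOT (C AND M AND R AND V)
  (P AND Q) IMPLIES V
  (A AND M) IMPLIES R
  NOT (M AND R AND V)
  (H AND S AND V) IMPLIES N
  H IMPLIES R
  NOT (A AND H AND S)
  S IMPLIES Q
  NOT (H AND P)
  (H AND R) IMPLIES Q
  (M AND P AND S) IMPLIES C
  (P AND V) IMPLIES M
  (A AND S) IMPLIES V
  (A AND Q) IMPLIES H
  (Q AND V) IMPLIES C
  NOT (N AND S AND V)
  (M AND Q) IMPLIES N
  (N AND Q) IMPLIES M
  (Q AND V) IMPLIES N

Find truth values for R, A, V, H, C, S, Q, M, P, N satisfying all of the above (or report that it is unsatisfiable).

Unit clause (V) forces V = True.
Unit clause (NOT A) forces A = False.
Try R = True:
  (NOT M OR NOT R OR NOT V) forces M = False.
  (M OR NOT P OR NOT V) forces P = False.
  (Q OR NOT R) forces Q = True.
  (M OR NOT N OR NOT Q) forces N = False.
  clause (N OR NOT Q OR NOT V) is falsified — backtrack.
So R = False.
  then (NOT H OR R) forces H = False.
Set C = False.
  then (C OR NOT Q OR NOT V) forces Q = False.
  then (Q OR NOT S) forces S = False.
Set M = False.
  then (M OR NOT P OR NOT V) forces P = False.
  then (NOT N OR P) forces N = False.
All clauses satisfied.

R = False, A = False, V = True, H = False, C = False, S = False, Q = False, M = False, P = False, N = False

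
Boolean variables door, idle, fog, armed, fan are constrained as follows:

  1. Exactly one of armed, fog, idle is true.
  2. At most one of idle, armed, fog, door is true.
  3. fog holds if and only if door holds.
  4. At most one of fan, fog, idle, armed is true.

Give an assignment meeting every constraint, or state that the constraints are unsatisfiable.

door = False, idle = True, fog = False, armed = False, fan = False

  (1) {armed, fog, idle}: 1 true — exactly one ✓
  (2) {idle, armed, fog, door}: 1 true — at most one ✓
  (3) fog=F, door=F — same ✓
  (4) {fan, fog, idle, armed}: 1 true — at most one ✓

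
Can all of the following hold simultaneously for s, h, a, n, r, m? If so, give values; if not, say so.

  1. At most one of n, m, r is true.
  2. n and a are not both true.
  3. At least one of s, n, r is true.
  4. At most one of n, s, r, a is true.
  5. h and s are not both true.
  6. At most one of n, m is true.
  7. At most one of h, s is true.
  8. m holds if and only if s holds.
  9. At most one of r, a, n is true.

s=F, h=F, a=F, n=T, r=F, m=F

  (1) {n, m, r}: 1 true — at most one ✓
  (2) n=T, a=F — not both ✓
  (3) {s, n, r}: 1 true — at least one ✓
  (4) {n, s, r, a}: 1 true — at most one ✓
  (5) h=F, s=F — not both ✓
  (6) {n, m}: 1 true — at most one ✓
  (7) {h, s}: 0 true — at most one ✓
  (8) m=F, s=F — same ✓
  (9) {r, a, n}: 1 true — at most one ✓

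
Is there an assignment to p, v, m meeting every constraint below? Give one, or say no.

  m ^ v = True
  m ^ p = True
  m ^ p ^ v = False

p=T; v=T; m=F

m ^ v = F ^ T = True ✓
m ^ p = F ^ T = True ✓
m ^ p ^ v = F ^ T ^ T = False ✓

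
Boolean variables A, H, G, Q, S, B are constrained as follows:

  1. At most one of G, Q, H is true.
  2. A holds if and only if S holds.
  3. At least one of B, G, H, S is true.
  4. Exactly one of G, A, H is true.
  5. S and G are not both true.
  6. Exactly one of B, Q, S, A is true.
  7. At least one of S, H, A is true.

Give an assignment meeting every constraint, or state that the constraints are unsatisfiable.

A: False; H: True; G: False; Q: False; S: False; B: True

  (1) {G, Q, H}: 1 true — at most one ✓
  (2) A=F, S=F — same ✓
  (3) {B, G, H, S}: 2 true — at least one ✓
  (4) {G, A, H}: 1 true — exactly one ✓
  (5) S=F, G=F — not both ✓
  (6) {B, Q, S, A}: 1 true — exactly one ✓
  (7) {S, H, A}: 1 true — at least one ✓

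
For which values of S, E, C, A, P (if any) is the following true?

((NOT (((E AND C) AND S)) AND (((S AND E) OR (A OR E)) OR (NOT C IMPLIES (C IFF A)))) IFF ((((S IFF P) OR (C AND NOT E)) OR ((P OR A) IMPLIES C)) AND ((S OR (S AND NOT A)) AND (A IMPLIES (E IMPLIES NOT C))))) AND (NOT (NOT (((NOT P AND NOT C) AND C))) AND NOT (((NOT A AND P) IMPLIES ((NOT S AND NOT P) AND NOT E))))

Unsatisfiable

The conjunct NOT (NOT (((NOT P AND NOT C) AND C))) is unsatisfiable on its own:
  C=F, P=F: evaluates to False.
  C=F, P=T: evaluates to False.
  C=T, P=F: evaluates to False.
  C=T, P=T: evaluates to False.
So the whole conjunction is unsatisfiable.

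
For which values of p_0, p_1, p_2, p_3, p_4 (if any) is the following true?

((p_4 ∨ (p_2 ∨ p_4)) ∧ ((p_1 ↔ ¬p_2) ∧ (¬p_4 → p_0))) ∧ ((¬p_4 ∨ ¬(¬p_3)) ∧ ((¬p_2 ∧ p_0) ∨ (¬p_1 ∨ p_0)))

p_0 = True, p_1 = False, p_2 = True, p_3 = True, p_4 = False

  (p_4 ∨ (p_2 ∨ p_4)) ∧ ((p_1 ↔ ¬p_2) ∧ (¬p_4 → p_0)) = True
    p_4 ∨ (p_2 ∨ p_4) = True
      p_2 ∨ p_4 = True
    (p_1 ↔ ¬p_2) ∧ (¬p_4 → p_0) = True
      p_1 ↔ ¬p_2 = True
        ¬p_2 = False
      ¬p_4 → p_0 = True
        ¬p_4 = True
  (¬p_4 ∨ ¬(¬p_3)) ∧ ((¬p_2 ∧ p_0) ∨ (¬p_1 ∨ p_0)) = True
    ¬p_4 ∨ ¬(¬p_3) = True
      ¬p_4 = True
      ¬(¬p_3) = True
        ¬p_3 = False
    (¬p_2 ∧ p_0) ∨ (¬p_1 ∨ p_0) = True
      ¬p_2 ∧ p_0 = False
        ¬p_2 = False
      ¬p_1 ∨ p_0 = True
        ¬p_1 = True
Both conjuncts True, so the formula holds.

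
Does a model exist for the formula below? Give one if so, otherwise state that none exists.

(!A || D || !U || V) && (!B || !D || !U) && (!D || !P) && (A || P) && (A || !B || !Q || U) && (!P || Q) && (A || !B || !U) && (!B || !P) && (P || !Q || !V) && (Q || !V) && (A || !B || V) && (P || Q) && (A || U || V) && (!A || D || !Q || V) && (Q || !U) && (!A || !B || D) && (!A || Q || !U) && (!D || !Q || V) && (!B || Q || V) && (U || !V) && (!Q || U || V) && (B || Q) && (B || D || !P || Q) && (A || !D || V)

Set Q = True.
Set P = True.
  then (!D || !P) forces D = False.
  then (!B || !P) forces B = False.
Set A = False.
Set U = True.
Set V = True.
All clauses satisfied.

Q=T, P=T, A=F, D=F, U=T, V=T, B=F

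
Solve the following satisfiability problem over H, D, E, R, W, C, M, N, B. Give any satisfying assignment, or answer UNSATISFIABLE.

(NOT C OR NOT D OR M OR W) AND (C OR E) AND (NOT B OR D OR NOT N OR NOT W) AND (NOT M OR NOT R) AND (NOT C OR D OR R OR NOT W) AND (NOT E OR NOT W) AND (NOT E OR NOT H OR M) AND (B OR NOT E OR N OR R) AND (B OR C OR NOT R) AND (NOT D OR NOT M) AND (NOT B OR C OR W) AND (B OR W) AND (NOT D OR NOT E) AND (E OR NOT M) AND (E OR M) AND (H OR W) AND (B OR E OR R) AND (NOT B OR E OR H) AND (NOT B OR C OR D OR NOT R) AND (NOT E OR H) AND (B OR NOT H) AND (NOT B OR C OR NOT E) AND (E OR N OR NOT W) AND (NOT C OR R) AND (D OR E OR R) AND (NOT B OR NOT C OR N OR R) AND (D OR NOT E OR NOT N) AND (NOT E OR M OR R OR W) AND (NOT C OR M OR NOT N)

Unsatisfiable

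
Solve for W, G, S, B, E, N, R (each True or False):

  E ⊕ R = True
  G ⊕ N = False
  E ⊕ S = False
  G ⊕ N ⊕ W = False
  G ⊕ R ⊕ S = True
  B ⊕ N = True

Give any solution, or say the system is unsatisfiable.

W = False, G = False, S = False, B = True, E = False, N = False, R = True

E ⊕ R = F ⊕ T = True ✓
G ⊕ N = F ⊕ F = False ✓
E ⊕ S = F ⊕ F = False ✓
G ⊕ N ⊕ W = F ⊕ F ⊕ F = False ✓
G ⊕ R ⊕ S = F ⊕ T ⊕ F = True ✓
B ⊕ N = T ⊕ F = True ✓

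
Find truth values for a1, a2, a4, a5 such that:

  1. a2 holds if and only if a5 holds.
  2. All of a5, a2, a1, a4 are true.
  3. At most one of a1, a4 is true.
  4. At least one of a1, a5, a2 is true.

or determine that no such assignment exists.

Case a1 = True:
  (2) forces a5 = True.
  (1) with a5=T forces a2 = True.
  (2) forces a4 = True.
  Constraint (3) is violated (a1=T, a4=T) — contradiction.
Case a1 = False:
  Constraint (2) is violated (a1=F) — contradiction.
Both cases fail — unsatisfiable.

The formula is unsatisfiable.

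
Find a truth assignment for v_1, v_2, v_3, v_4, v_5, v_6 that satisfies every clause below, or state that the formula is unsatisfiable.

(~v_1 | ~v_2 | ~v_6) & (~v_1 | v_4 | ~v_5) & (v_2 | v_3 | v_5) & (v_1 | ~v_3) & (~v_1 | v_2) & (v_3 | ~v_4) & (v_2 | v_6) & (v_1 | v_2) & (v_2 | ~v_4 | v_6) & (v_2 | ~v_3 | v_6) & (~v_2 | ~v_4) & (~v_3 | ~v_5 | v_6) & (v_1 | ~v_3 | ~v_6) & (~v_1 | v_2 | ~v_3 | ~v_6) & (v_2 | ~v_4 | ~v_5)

Set v_1 = False.
  then (v_1 | ~v_3) forces v_3 = False.
  then (v_3 | ~v_4) forces v_4 = False.
  then (v_1 | v_2) forces v_2 = True.
Set v_5 = False.
Set v_6 = False.
All clauses satisfied.

v_1: False, v_2: True, v_3: False, v_4: False, v_5: False, v_6: False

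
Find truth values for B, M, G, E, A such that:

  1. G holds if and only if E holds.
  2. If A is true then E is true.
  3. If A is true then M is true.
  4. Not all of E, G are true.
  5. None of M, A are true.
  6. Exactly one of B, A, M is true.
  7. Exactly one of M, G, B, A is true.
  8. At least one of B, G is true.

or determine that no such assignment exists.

B=T; M=F; G=F; E=F; A=F

  (1) G=F, E=F — same ✓
  (2) A=F ⇒ E: vacuous ✓
  (3) A=F ⇒ M: vacuous ✓
  (4) {E, G}: 0/2 true — not all ✓
  (5) {M, A}: 0 true — none ✓
  (6) {B, A, M}: 1 true — exactly one ✓
  (7) {M, G, B, A}: 1 true — exactly one ✓
  (8) {B, G}: 1 true — at least one ✓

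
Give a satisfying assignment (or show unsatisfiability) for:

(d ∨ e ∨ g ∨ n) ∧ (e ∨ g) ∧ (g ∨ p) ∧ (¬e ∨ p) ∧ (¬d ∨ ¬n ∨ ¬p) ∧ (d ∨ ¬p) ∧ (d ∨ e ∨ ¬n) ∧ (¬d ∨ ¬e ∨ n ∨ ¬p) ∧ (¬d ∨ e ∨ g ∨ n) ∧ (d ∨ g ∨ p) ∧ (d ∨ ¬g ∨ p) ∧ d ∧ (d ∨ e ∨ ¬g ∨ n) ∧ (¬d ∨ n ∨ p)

p = True; g = True; d = True; e = False; n = False

Unit clause (d) forces d = True.
Set p = True.
  then (¬d ∨ ¬n ∨ ¬p) forces n = False.
  then (¬d ∨ ¬e ∨ n ∨ ¬p) forces e = False.
  then (¬d ∨ e ∨ g ∨ n) forces g = True.
All clauses satisfied.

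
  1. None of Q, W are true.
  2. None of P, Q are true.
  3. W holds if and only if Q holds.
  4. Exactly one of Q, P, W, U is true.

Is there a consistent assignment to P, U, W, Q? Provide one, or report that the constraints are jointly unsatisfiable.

P = False, U = True, W = False, Q = False

  (1) {Q, W}: 0 true — none ✓
  (2) {P, Q}: 0 true — none ✓
  (3) W=F, Q=F — same ✓
  (4) {Q, P, W, U}: 1 true — exactly one ✓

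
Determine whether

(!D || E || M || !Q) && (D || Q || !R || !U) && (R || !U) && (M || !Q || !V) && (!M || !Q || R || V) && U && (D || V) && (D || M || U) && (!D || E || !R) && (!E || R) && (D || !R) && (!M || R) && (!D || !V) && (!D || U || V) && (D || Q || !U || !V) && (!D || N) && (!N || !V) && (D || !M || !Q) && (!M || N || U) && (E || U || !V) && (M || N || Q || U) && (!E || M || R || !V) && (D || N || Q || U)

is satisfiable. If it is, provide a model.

D: True; U: True; E: True; M: False; R: True; V: False; N: True; Q: True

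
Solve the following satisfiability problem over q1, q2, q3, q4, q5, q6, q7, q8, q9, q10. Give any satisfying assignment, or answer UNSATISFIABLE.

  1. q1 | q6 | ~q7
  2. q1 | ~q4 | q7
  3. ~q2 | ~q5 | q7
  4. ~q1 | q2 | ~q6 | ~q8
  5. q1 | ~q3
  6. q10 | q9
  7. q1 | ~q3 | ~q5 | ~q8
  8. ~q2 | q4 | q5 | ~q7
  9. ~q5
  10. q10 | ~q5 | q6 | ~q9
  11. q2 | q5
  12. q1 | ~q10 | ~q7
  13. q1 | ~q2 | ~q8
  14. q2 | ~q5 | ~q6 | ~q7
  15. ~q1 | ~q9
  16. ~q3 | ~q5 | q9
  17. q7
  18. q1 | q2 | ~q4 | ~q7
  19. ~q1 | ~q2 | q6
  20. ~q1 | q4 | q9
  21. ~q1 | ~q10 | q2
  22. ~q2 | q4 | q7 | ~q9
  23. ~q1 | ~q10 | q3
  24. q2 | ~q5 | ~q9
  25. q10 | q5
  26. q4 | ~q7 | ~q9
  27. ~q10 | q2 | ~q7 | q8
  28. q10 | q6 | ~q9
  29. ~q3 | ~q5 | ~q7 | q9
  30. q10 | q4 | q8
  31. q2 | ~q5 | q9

q1 = True, q2 = True, q3 = True, q4 = True, q5 = False, q6 = True, q7 = True, q8 = False, q9 = False, q10 = True

Unit clause (~q5) forces q5 = False.
In (q2 | q5) only q2 is left, so q2 = True.
Unit clause (q7) forces q7 = True.
In (q10 | q5) only q10 is left, so q10 = True.
In (~q2 | q4 | q5 | ~q7) only q4 is left, so q4 = True.
In (q1 | ~q10 | ~q7) only q1 is left, so q1 = True.
In (~q1 | ~q9) only ~q9 is left, so q9 = False.
In (~q1 | ~q2 | q6) only q6 is left, so q6 = True.
In (~q1 | ~q10 | q3) only q3 is left, so q3 = True.
Set q8 = False.
All clauses satisfied.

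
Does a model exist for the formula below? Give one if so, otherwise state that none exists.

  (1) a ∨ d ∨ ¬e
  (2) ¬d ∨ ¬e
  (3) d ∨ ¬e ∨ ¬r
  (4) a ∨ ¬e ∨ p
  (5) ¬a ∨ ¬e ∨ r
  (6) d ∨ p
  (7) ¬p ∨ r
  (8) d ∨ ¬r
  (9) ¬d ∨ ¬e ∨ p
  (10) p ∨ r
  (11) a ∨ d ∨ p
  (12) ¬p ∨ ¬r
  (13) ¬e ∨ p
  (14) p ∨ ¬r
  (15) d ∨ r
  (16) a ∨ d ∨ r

Unsatisfiable

Case p = True:
  (¬p ∨ r) forces r = True.
  Clause (¬p ∨ ¬r) is falsified — contradiction.
Case p = False:
  (d ∨ p) forces d = True.
  (¬d ∨ ¬e) forces e = False.
  (p ∨ r) forces r = True.
  Clause (p ∨ ¬r) is falsified — contradiction.
Both cases fail, so the formula is unsatisfiable.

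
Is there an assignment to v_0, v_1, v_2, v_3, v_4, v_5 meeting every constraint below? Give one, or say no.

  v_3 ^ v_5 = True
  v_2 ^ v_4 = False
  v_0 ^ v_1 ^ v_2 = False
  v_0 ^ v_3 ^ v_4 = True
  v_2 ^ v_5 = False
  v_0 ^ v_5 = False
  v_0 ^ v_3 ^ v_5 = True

v_0=F, v_1=F, v_2=F, v_3=T, v_4=F, v_5=F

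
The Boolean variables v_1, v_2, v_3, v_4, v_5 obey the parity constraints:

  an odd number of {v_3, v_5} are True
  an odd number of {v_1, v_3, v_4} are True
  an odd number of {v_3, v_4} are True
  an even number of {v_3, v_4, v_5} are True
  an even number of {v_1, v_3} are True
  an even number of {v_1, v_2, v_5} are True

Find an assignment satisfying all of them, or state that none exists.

v_1=F, v_2=T, v_3=F, v_4=T, v_5=T

{v_3, v_5}: 1 true → odd ✓
{v_1, v_3, v_4}: 1 true → odd ✓
{v_3, v_4}: 1 true → odd ✓
{v_3, v_4, v_5}: 2 true → even ✓
{v_1, v_3}: 0 true → even ✓
{v_1, v_2, v_5}: 2 true → even ✓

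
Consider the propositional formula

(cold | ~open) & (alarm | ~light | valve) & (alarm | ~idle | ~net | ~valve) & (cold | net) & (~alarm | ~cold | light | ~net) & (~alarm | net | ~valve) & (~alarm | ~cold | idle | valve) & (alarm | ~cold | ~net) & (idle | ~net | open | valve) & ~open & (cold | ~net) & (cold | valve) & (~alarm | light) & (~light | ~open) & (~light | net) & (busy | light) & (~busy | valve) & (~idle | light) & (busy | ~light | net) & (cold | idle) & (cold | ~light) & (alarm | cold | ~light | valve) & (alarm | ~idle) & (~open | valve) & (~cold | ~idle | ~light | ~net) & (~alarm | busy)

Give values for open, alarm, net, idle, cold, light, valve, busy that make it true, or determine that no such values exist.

open: False; alarm: False; net: False; idle: False; cold: True; light: False; valve: True; busy: True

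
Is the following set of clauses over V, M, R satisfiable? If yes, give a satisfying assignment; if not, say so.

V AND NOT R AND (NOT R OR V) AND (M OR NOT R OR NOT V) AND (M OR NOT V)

V = True; M = True; R = False

Unit clause (V) forces V = True.
Unit clause (NOT R) forces R = False.
In (M OR NOT V) only M is left, so M = True.
Check each clause:
  (V): V holds.
  (NOT R): NOT R holds.
  (NOT R OR V): NOT R holds.
  (M OR NOT R OR NOT V): M holds.
  (M OR NOT V): M holds.
All clauses satisfied.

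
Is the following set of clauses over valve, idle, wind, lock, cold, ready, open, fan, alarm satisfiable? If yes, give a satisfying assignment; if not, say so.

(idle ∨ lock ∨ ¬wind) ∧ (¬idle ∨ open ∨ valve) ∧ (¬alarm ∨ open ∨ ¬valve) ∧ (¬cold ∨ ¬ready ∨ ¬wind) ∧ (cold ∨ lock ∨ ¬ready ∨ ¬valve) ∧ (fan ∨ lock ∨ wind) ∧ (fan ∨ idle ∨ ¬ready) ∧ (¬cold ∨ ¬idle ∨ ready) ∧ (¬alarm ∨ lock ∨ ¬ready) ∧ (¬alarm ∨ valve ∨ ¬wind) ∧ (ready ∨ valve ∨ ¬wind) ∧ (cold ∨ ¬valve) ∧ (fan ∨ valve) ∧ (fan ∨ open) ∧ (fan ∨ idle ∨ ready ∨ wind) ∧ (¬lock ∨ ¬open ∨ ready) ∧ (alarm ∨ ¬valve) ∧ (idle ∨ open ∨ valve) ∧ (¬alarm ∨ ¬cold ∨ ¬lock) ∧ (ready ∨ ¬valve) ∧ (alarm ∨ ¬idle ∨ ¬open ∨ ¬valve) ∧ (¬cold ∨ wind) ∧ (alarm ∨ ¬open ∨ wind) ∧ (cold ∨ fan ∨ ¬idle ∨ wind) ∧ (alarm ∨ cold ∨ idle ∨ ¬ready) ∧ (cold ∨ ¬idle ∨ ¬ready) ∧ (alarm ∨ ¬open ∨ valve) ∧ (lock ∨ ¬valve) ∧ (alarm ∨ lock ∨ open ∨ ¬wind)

Try valve = True:
  (cold ∨ ¬valve) forces cold = True.
  (alarm ∨ ¬valve) forces alarm = True.
  (¬alarm ∨ open ∨ ¬valve) forces open = True.
  (¬alarm ∨ ¬cold ∨ ¬lock) forces lock = False.
  clause (lock ∨ ¬valve) is falsified — backtrack.
So valve = False.
  then (fan ∨ valve) forces fan = True.
Set idle = False.
  then (idle ∨ open ∨ valve) forces open = True.
  then (alarm ∨ ¬open ∨ valve) forces alarm = True.
  then (¬alarm ∨ valve ∨ ¬wind) forces wind = False.
  then (¬cold ∨ wind) forces cold = False.
Set lock = False.
  then (¬alarm ∨ lock ∨ ¬ready) forces ready = False.
All clauses satisfied.

valve = False, idle = False, wind = False, lock = False, cold = False, ready = False, open = True, fan = True, alarm = True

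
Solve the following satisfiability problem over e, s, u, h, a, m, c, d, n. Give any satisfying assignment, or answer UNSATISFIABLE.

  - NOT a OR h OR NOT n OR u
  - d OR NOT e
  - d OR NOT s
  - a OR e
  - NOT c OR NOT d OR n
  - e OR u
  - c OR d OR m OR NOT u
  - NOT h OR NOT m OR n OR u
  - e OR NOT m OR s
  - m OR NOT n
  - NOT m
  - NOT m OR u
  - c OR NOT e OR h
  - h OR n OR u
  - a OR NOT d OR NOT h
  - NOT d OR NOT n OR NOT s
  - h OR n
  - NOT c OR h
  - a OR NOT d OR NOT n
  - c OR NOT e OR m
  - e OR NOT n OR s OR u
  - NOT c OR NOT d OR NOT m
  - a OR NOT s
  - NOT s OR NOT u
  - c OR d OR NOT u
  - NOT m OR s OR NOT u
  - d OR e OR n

Unit clause (NOT m) forces m = False.
In (m OR NOT n) only NOT n is left, so n = False.
In (h OR n) only h is left, so h = True.
Set e = False.
  then (a OR e) forces a = True.
  then (e OR u) forces u = True.
  then (NOT s OR NOT u) forces s = False.
  then (d OR e OR n) forces d = True.
  then (NOT c OR NOT d OR n) forces c = False.
All clauses satisfied.

e: False, s: False, u: True, h: True, a: True, m: False, c: False, d: True, n: False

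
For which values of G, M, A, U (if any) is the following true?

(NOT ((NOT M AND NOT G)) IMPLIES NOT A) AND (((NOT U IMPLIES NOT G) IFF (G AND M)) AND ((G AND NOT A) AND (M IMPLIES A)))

G: True; M: False; A: False; U: False

  NOT ((NOT M AND NOT G)) IMPLIES NOT A = True
    NOT ((NOT M AND NOT G)) = True
      NOT M AND NOT G = False
        NOT M = True
        NOT G = False
    NOT A = True
  ((NOT U IMPLIES NOT G) IFF (G AND M)) AND ((G AND NOT A) AND (M IMPLIES A)) = True
    (NOT U IMPLIES NOT G) IFF (G AND M) = True
      NOT U IMPLIES NOT G = False
        NOT U = True
        NOT G = False
      G AND M = False
    (G AND NOT A) AND (M IMPLIES A) = True
      G AND NOT A = True
        NOT A = True
      M IMPLIES A = True
Both conjuncts True, so the formula holds.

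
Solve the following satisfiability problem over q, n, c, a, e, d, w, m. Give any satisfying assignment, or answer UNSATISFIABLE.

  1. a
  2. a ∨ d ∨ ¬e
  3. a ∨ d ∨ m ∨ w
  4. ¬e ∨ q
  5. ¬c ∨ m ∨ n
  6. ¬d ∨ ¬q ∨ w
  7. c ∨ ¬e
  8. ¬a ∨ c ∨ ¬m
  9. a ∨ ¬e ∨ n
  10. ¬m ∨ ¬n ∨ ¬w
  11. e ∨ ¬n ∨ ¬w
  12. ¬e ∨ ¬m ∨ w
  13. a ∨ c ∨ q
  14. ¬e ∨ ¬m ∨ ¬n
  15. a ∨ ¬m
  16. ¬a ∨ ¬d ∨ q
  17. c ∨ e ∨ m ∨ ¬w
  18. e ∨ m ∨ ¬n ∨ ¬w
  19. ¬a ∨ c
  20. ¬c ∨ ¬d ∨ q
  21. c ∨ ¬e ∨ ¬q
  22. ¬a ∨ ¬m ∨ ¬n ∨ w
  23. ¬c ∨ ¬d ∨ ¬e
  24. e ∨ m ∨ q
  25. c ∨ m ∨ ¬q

Unit clause (a) forces a = True.
In (¬a ∨ c) only c is left, so c = True.
Set q = True.
Set n = False.
  then (¬c ∨ m ∨ n) forces m = True.
Set e = False.
Set d = True.
  then (¬d ∨ ¬q ∨ w) forces w = True.
All clauses satisfied.

q = True; n = False; c = True; a = True; e = False; d = True; w = True; m = True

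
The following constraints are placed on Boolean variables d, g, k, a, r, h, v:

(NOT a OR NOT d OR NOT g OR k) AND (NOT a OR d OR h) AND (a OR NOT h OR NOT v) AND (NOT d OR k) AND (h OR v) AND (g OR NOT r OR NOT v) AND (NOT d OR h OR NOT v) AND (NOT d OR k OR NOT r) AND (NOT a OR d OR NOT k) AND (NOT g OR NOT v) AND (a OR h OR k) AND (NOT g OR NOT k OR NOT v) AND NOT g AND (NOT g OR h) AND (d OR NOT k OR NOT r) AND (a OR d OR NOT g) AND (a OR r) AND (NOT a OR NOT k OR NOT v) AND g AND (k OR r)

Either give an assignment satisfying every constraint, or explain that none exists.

Unsatisfiable

Case g = True:
  Clause (NOT g) is falsified — contradiction.
Case g = False:
  Clause (g) is falsified — contradiction.
Both cases fail, so the formula is unsatisfiable.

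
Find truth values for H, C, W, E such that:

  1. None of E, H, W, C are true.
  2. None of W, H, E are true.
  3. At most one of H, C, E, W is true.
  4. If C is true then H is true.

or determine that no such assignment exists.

H: False, C: False, W: False, E: False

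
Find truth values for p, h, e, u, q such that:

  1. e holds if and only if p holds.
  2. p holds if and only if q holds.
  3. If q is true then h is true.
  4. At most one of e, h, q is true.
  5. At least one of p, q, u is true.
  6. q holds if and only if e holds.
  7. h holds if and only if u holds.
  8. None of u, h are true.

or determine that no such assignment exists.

Unsatisfiable

Case u = True:
  Constraint (8) is violated (u=T) — contradiction.
Case u = False:
  (7) with u=F forces h = False.
  (3) with h=F forces q = False.
  (2) with q=F forces p = False.
  Constraint (5) is violated (p=F, q=F, u=F) — contradiction.
Both cases fail — unsatisfiable.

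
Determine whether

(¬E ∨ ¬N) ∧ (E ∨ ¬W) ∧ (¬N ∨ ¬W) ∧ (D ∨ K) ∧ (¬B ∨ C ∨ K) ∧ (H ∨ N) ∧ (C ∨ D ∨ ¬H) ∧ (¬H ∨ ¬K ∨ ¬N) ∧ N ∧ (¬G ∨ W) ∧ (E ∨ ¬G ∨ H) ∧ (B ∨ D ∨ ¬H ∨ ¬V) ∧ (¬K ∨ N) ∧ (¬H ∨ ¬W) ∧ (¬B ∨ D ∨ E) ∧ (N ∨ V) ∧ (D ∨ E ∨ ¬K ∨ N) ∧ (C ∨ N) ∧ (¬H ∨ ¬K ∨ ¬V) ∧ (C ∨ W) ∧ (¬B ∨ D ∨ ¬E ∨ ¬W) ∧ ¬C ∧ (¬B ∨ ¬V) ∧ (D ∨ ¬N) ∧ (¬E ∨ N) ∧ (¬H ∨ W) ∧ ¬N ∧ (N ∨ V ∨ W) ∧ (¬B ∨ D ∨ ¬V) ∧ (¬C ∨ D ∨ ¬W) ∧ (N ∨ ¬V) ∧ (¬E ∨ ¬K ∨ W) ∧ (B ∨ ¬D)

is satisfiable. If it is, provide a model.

No satisfying assignment exists.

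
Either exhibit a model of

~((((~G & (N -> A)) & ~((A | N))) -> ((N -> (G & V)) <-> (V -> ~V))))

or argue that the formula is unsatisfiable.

A=F; V=T; N=F; G=F

  ~((((~G & (N -> A)) & ~((A | N))) -> ((N -> (G & V)) <-> (V -> ~V)))) = True
    ((~G & (N -> A)) & ~((A | N))) -> ((N -> (G & V)) <-> (V -> ~V)) = False
      (~G & (N -> A)) & ~((A | N)) = True
        ~G & (N -> A) = True
          ~G = True
          N -> A = True
        ~((A | N)) = True
          A | N = False
      (N -> (G & V)) <-> (V -> ~V) = False
        N -> (G & V) = True
          G & V = False
        V -> ~V = False
          ~V = False
The formula evaluates to True.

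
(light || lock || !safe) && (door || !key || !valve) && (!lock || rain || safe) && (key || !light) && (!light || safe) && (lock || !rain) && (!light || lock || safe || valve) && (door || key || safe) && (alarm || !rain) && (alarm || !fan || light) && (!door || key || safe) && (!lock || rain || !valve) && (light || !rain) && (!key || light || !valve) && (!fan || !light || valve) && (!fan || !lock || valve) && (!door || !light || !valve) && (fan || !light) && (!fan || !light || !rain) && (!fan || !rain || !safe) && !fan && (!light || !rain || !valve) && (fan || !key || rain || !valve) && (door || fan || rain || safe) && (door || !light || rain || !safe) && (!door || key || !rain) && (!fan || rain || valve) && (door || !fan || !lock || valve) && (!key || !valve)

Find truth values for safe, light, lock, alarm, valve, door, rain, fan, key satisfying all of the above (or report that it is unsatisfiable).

safe=T; light=F; lock=T; alarm=T; valve=F; door=T; rain=F; fan=F; key=T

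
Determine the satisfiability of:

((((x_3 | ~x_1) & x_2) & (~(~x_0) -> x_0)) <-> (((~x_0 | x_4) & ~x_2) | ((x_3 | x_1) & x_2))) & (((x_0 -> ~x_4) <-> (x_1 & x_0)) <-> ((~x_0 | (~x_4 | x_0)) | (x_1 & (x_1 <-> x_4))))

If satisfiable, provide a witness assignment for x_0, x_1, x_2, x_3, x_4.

x_0=T, x_1=T, x_2=T, x_3=T, x_4=F

  (((x_3 | ~x_1) & x_2) & (~(~x_0) -> x_0)) <-> (((~x_0 | x_4) & ~x_2) | ((x_3 | x_1) & x_2)) = True
    ((x_3 | ~x_1) & x_2) & (~(~x_0) -> x_0) = True
      (x_3 | ~x_1) & x_2 = True
        x_3 | ~x_1 = True
          ~x_1 = False
      ~(~x_0) -> x_0 = True
        ~(~x_0) = True
          ~x_0 = False
    ((~x_0 | x_4) & ~x_2) | ((x_3 | x_1) & x_2) = True
      (~x_0 | x_4) & ~x_2 = False
        ~x_0 | x_4 = False
          ~x_0 = False
        ~x_2 = False
      (x_3 | x_1) & x_2 = True
        x_3 | x_1 = True
  ((x_0 -> ~x_4) <-> (x_1 & x_0)) <-> ((~x_0 | (~x_4 | x_0)) | (x_1 & (x_1 <-> x_4))) = True
    (x_0 -> ~x_4) <-> (x_1 & x_0) = True
      x_0 -> ~x_4 = True
        ~x_4 = True
      x_1 & x_0 = True
    (~x_0 | (~x_4 | x_0)) | (x_1 & (x_1 <-> x_4)) = True
      ~x_0 | (~x_4 | x_0) = True
        ~x_0 = False
        ~x_4 | x_0 = True
          ~x_4 = True
      x_1 & (x_1 <-> x_4) = False
        x_1 <-> x_4 = False
Both conjuncts True, so the formula holds.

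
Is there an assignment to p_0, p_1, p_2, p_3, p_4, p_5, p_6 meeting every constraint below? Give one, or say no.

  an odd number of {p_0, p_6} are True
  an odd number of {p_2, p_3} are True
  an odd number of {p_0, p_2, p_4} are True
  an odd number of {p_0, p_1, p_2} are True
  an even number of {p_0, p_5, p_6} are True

p_0: True, p_1: True, p_2: True, p_3: False, p_4: True, p_5: True, p_6: False

{p_0, p_6}: 1 true → odd ✓
{p_2, p_3}: 1 true → odd ✓
{p_0, p_2, p_4}: 3 true → odd ✓
{p_0, p_1, p_2}: 3 true → odd ✓
{p_0, p_5, p_6}: 2 true → even ✓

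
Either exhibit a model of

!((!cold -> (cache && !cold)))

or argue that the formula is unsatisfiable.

cold: False, cache: False

  !((!cold -> (cache && !cold))) = True
    !cold -> (cache && !cold) = False
      !cold = True
      cache && !cold = False
        !cold = True
The formula evaluates to True.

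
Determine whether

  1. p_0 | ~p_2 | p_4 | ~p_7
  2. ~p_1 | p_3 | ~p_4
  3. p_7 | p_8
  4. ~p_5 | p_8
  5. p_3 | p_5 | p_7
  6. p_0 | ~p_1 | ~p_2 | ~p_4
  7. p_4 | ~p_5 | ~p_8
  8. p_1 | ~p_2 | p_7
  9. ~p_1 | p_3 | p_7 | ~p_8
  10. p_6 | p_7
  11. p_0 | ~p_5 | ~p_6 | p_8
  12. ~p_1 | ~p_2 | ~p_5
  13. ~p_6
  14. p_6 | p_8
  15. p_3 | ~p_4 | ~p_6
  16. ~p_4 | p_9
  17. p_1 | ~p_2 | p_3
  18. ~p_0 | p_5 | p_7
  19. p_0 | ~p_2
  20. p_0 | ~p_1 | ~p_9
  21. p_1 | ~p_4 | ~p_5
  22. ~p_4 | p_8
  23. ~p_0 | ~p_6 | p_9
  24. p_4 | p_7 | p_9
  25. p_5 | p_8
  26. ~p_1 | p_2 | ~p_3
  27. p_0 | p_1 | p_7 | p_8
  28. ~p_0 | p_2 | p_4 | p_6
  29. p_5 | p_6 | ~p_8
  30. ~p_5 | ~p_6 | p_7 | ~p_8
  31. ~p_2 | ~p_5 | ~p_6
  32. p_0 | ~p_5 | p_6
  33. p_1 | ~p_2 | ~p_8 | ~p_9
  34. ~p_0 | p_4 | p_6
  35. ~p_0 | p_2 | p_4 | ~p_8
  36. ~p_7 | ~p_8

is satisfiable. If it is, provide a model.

Case p_6 = True:
  Clause (~p_6) is falsified — contradiction.
Case p_6 = False:
  (p_6 | p_7) forces p_7 = True.
  (p_6 | p_8) forces p_8 = True.
  Clause (~p_7 | ~p_8) is falsified — contradiction.
Both cases fail, so the formula is unsatisfiable.

No satisfying assignment exists.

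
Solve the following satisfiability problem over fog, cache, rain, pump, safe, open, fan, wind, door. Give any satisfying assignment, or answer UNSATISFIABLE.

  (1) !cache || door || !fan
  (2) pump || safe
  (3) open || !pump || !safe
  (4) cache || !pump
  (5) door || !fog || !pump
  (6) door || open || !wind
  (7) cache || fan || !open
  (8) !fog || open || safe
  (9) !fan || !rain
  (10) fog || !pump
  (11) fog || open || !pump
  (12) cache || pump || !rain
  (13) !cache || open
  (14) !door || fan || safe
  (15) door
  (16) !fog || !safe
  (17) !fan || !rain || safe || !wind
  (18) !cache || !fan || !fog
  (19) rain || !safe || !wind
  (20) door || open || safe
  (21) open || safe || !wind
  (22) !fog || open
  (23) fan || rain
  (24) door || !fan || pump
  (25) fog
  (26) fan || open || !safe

UNSATISFIABLE

Case fog = True:
  (door) forces door = True.
  (!fog || !safe) forces safe = False.
  (pump || safe) forces pump = True.
  (cache || !pump) forces cache = True.
  (!fog || open || safe) forces open = True.
  (!door || fan || safe) forces fan = True.
  Clause (!cache || !fan || !fog) is falsified — contradiction.
Case fog = False:
  Clause (fog) is falsified — contradiction.
Both cases fail, so the formula is unsatisfiable.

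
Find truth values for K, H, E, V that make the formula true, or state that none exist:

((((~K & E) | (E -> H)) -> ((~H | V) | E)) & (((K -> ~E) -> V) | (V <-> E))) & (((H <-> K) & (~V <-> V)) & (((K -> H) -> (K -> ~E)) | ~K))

UNSATISFIABLE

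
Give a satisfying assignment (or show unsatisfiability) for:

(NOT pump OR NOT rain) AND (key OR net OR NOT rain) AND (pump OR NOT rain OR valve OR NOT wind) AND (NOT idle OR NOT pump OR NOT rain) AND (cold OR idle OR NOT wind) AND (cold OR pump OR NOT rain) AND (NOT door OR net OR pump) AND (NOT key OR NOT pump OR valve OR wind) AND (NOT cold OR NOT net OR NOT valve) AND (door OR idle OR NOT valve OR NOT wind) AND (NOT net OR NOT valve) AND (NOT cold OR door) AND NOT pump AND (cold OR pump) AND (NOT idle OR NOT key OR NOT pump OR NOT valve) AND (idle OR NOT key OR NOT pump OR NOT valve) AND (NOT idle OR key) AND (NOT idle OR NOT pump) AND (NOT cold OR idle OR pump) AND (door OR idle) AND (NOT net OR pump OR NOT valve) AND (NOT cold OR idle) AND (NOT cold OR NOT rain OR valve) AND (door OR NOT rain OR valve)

Unit clause (NOT pump) forces pump = False.
In (cold OR pump) only cold is left, so cold = True.
In (NOT cold OR idle OR pump) only idle is left, so idle = True.
In (NOT cold OR door) only door is left, so door = True.
In (NOT idle OR key) only key is left, so key = True.
In (NOT door OR net OR pump) only net is left, so net = True.
In (NOT cold OR NOT net OR NOT valve) only NOT valve is left, so valve = False.
In (NOT cold OR NOT rain OR valve) only NOT rain is left, so rain = False.
Set wind = False.
All clauses satisfied.

key = True, cold = True, idle = True, net = True, valve = False, pump = False, door = True, rain = False, wind = False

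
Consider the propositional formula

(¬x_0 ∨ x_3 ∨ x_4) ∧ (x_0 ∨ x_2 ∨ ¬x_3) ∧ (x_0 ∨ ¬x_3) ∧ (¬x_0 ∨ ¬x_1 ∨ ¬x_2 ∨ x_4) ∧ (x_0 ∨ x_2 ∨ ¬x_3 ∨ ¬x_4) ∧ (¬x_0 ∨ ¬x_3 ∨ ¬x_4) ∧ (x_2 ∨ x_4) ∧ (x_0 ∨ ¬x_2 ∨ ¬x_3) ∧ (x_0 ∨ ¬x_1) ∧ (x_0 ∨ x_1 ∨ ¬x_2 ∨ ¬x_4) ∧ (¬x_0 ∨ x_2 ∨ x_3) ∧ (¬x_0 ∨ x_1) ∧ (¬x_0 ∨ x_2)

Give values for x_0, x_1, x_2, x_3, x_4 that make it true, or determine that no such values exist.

x_0 = True, x_1 = True, x_2 = True, x_3 = False, x_4 = True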